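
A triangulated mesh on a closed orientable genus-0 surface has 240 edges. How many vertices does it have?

82

χ = 2 − 2·0 = 2, and every face is a triangle so 3F = 2E.
F = 2E/3 = 160. Then V = 2 + E − F = 2 + 240 − 160 = 82.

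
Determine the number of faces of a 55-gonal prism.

A prism on an n-gon has two n-gon bases and n rectangular sides: V = 2·55 = 110, E = 3·55 = 165, F = 55 + 2 = 57.

57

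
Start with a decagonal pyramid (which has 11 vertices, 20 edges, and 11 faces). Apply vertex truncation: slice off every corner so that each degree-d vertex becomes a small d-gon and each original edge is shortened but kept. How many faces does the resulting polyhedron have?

Truncation replaces each original edge-end by a new vertex, so V′ = 2E = 40.
Each original edge survives, and each old vertex of degree d contributes d new edges; summing degrees gives Σd = 2E, so E′ = E + 2E = 3E = 60.
Each original face survives and each original vertex becomes one new face: F′ = F + V = 22.

22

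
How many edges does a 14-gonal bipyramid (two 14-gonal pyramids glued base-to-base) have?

42

A bipyramid over an n-gon has 2n triangular faces and n + 2 vertices: V = 14 + 2 = 16, E = 3·14 = 42, F = 2·14 = 28.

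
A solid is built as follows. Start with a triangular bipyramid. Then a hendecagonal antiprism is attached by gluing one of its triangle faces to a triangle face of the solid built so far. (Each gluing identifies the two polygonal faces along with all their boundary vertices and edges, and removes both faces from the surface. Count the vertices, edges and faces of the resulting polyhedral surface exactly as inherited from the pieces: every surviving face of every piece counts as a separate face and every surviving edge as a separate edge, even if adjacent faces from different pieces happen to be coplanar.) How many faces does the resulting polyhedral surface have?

A triangular bipyramid: V=5, E=9, F=6.
Attach a hendecagonal antiprism (V=22, E=44, F=24) along a 3-gon: merge 3 vertices and 3 edges, delete both glued faces → V=24, E=50, F=28.
Check: V − E + F = 24 − 50 + 28 = 2.

28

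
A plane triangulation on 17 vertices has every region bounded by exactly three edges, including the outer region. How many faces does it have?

30

In a plane triangulation 3F = 2E and V − E + F = 2, so F = 2V − 4 = 2·17 − 4 = 30.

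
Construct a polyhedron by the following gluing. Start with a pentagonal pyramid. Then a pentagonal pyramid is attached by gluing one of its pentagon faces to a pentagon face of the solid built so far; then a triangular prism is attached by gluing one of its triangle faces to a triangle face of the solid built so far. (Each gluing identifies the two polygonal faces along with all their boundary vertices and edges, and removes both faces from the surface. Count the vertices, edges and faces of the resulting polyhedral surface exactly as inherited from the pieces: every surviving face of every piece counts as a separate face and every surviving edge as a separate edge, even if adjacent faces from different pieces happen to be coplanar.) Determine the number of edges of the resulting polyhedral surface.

21

A pentagonal pyramid: V=6, E=10, F=6.
Attach a pentagonal pyramid (V=6, E=10, F=6) along a 5-gon: merge 5 vertices and 5 edges, delete both glued faces → V=7, E=15, F=10.
Attach a triangular prism (V=6, E=9, F=5) along a 3-gon: merge 3 vertices and 3 edges, delete both glued faces → V=10, E=21, F=13.
Check: V − E + F = 10 − 21 + 13 = 2.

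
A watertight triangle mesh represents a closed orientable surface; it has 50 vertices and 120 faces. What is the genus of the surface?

6

Every face is a triangle, so 2E = 3·120 = 360, giving E = 180.
χ = V − E + F = 50 − 180 + 120 = -10.
For a closed orientable surface χ = 2 − 2g, so g = (2 − (-10))/2 = 6.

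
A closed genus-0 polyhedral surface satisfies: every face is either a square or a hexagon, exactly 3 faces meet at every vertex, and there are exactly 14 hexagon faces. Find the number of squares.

6

Let x be the number of squares; then F = 14 + x.
Edge–face incidences: 2E = 6·14 + 4·x = 84 + 4x.
Every vertex has degree 3, so 3V = 2E.
Euler: V − E + F = 2 ⇒ (2E)/3 − E + (14 + x) = 2.
Multiply by 6: 2·(2E) − 3·(2E) + 6·(14 + x) = 12, i.e. 84 + 6x − (84 + 4x) = 12.
Collecting terms: 2x = 12, so x = 6.
Then 2E = 84 + 4·6 = 108, so E = 54, V = 2E/3 = 36, F = 14 + 6 = 20.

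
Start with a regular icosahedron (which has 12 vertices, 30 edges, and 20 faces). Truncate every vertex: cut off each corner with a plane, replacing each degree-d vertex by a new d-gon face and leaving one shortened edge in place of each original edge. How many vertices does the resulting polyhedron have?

Truncation replaces each original edge-end by a new vertex, so V′ = 2E = 60.
Each original edge survives, and each old vertex of degree d contributes d new edges; summing degrees gives Σd = 2E, so E′ = E + 2E = 3E = 90.
Each original face survives and each original vertex becomes one new face: F′ = F + V = 32.

60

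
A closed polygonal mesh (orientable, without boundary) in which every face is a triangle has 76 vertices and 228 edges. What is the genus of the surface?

1

Every face is a triangle and each edge borders two faces, so 3F = 2·228, giving F = 152.
χ = V − E + F = 76 − 228 + 152 = 0.
For a closed orientable surface χ = 2 − 2g, so g = (2 − (0))/2 = 1.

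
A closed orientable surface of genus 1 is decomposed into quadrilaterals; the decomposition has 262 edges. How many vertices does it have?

χ = 2 − 2·1 = 0, and every face is a square so 4F = 2E.
F = 2E/4 = 131. Then V = 0 + E − F = 0 + 262 − 131 = 131.

131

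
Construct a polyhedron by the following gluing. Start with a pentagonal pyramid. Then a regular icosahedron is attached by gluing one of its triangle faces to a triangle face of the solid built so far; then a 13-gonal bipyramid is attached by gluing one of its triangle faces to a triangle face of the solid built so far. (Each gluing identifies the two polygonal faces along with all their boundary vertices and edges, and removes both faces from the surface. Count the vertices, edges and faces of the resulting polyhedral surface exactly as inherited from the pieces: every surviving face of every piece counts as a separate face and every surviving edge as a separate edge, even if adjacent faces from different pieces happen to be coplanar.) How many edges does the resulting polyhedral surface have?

73

A pentagonal pyramid: V=6, E=10, F=6.
Attach a regular icosahedron (V=12, E=30, F=20) along a 3-gon: merge 3 vertices and 3 edges, delete both glued faces → V=15, E=37, F=24.
Attach a 13-gonal bipyramid (V=15, E=39, F=26) along a 3-gon: merge 3 vertices and 3 edges, delete both glued faces → V=27, E=73, F=48.
Check: V − E + F = 27 − 73 + 48 = 2.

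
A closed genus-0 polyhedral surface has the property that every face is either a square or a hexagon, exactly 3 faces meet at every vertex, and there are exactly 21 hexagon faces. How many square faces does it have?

Let x be the number of squares; then F = 21 + x.
Edge–face incidences: 2E = 6·21 + 4·x = 126 + 4x.
Every vertex has degree 3, so 3V = 2E.
Euler: V − E + F = 2 ⇒ (2E)/3 − E + (21 + x) = 2.
Multiply by 6: 2·(2E) − 3·(2E) + 6·(21 + x) = 12, i.e. 126 + 6x − (126 + 4x) = 12.
Collecting terms: 2x = 12, so x = 6.
Then 2E = 126 + 4·6 = 150, so E = 75, V = 2E/3 = 50, F = 21 + 6 = 27.

6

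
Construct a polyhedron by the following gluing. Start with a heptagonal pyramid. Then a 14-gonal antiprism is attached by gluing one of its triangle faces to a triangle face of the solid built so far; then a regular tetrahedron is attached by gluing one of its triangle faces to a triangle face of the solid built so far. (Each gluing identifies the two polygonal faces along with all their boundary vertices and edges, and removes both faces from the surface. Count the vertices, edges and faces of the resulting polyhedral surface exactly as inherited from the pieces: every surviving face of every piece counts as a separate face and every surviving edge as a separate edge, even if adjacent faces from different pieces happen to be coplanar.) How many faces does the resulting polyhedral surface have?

A heptagonal pyramid: V=8, E=14, F=8.
Attach a 14-gonal antiprism (V=28, E=56, F=30) along a 3-gon: merge 3 vertices and 3 edges, delete both glued faces → V=33, E=67, F=36.
Attach a regular tetrahedron (V=4, E=6, F=4) along a 3-gon: merge 3 vertices and 3 edges, delete both glued faces → V=34, E=70, F=38.
Check: V − E + F = 34 − 70 + 38 = 2.

38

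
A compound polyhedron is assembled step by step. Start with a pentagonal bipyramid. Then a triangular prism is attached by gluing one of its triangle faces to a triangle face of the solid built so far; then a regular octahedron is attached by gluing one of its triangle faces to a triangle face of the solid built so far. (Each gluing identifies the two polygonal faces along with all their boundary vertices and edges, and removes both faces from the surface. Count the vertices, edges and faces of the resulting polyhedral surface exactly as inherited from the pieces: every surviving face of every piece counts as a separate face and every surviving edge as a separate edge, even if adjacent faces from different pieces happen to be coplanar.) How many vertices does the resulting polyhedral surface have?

A pentagonal bipyramid: V=7, E=15, F=10.
Attach a triangular prism (V=6, E=9, F=5) along a 3-gon: merge 3 vertices and 3 edges, delete both glued faces → V=10, E=21, F=13.
Attach a regular octahedron (V=6, E=12, F=8) along a 3-gon: merge 3 vertices and 3 edges, delete both glued faces → V=13, E=30, F=19.
Check: V − E + F = 13 − 30 + 19 = 2.

13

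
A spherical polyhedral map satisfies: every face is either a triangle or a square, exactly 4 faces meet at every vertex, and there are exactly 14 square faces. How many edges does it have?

Let x be the number of triangles; then F = 14 + x.
Edge–face incidences: 2E = 4·14 + 3·x = 56 + 3x.
Every vertex has degree 4, so 4V = 2E.
Euler: V − E + F = 2 ⇒ (2E)/4 − E + (14 + x) = 2.
Multiply by 8: 2·(2E) − 4·(2E) + 8·(14 + x) = 16, i.e. 112 + 8x − 2·(56 + 3x) = 16.
Collecting terms: 2x = 16, so x = 8.
Then 2E = 56 + 3·8 = 80, so E = 40, V = 2E/4 = 20, F = 14 + 8 = 22.

40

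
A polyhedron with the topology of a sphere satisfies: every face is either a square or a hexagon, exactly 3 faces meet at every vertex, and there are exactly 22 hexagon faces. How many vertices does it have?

Let x be the number of squares; then F = 22 + x.
Edge–face incidences: 2E = 6·22 + 4·x = 132 + 4x.
Every vertex has degree 3, so 3V = 2E.
Euler: V − E + F = 2 ⇒ (2E)/3 − E + (22 + x) = 2.
Multiply by 6: 2·(2E) − 3·(2E) + 6·(22 + x) = 12, i.e. 132 + 6x − (132 + 4x) = 12.
Collecting terms: 2x = 12, so x = 6.
Then 2E = 132 + 4·6 = 156, so E = 78, V = 2E/3 = 52, F = 22 + 6 = 28.

52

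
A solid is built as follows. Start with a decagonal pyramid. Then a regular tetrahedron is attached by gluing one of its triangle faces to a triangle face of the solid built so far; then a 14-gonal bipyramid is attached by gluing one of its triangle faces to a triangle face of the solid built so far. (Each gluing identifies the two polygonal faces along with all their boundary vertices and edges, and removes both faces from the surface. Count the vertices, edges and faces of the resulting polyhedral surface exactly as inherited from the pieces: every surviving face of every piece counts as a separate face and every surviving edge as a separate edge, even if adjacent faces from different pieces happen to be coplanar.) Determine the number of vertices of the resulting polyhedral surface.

A decagonal pyramid: V=11, E=20, F=11.
Attach a regular tetrahedron (V=4, E=6, F=4) along a 3-gon: merge 3 vertices and 3 edges, delete both glued faces → V=12, E=23, F=13.
Attach a 14-gonal bipyramid (V=16, E=42, F=28) along a 3-gon: merge 3 vertices and 3 edges, delete both glued faces → V=25, E=62, F=39.
Check: V − E + F = 25 − 62 + 39 = 2.

25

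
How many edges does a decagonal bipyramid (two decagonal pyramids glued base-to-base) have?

30

A bipyramid over an n-gon has 2n triangular faces and n + 2 vertices: V = 10 + 2 = 12, E = 3·10 = 30, F = 2·10 = 20.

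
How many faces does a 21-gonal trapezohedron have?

The n-trapezohedron (dual of the n-antiprism) has V = 2·21 + 2 = 44, E = 4·21 = 84, F = 2·21 = 42.

42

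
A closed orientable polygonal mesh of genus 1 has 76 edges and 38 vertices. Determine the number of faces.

38

For a closed orientable surface of genus 1, χ = 2 − 2·1 = 0.
F = 0 − V + E = 0 − 38 + 76 = 38.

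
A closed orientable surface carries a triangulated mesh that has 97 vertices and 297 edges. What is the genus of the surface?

2

Every face is a triangle and each edge borders two faces, so 3F = 2·297, giving F = 198.
χ = V − E + F = 97 − 297 + 198 = -2.
For a closed orientable surface χ = 2 − 2g, so g = (2 − (-2))/2 = 2.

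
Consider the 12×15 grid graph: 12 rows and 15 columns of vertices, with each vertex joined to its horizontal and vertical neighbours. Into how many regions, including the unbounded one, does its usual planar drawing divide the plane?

The grid has V = 12·15 = 180 vertices and E = 12·14 + 15·11 = 333 edges.
F = 2 − V + E = 2 − 180 + 333 = 155.

155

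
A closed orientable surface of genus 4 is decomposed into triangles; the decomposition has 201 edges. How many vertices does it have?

χ = 2 − 2·4 = -6, and every face is a triangle so 3F = 2E.
F = 2E/3 = 134. Then V = -6 + E − F = -6 + 201 − 134 = 61.

61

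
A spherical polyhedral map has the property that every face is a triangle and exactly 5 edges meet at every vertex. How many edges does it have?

30

Each face has 3 edges and each edge borders two faces, so 2E = 3F.
Each vertex has degree 5, so 5V = 2E and hence V = 3F/5.
Euler: V − E + F = 2 ⇒ (3F/5) − (3F/2) + F = 2.
Multiply by 10: (6 − 15 + 10)F = 20, i.e. 1F = 20.
So F = 20, E = 3·20/2 = 30, V = 3·20/5 = 12.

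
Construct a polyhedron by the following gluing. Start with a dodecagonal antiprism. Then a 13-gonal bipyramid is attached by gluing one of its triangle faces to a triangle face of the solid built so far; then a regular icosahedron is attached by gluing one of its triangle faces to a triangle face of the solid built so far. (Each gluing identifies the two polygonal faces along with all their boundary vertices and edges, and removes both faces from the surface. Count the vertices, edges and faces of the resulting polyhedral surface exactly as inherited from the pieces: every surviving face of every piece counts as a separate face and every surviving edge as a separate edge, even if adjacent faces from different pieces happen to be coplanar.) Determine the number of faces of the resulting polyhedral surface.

A dodecagonal antiprism: V=24, E=48, F=26.
Attach a 13-gonal bipyramid (V=15, E=39, F=26) along a 3-gon: merge 3 vertices and 3 edges, delete both glued faces → V=36, E=84, F=50.
Attach a regular icosahedron (V=12, E=30, F=20) along a 3-gon: merge 3 vertices and 3 edges, delete both glued faces → V=45, E=111, F=68.
Check: V − E + F = 45 − 111 + 68 = 2.

68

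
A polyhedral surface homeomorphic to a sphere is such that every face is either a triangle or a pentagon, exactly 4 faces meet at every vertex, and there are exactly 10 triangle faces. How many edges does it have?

20

Let x be the number of pentagons; then F = 10 + x.
Edge–face incidences: 2E = 3·10 + 5·x = 30 + 5x.
Every vertex has degree 4, so 4V = 2E.
Euler: V − E + F = 2 ⇒ (2E)/4 − E + (10 + x) = 2.
Multiply by 8: 2·(2E) − 4·(2E) + 8·(10 + x) = 16, i.e. 80 + 8x − 2·(30 + 5x) = 16.
Collecting terms: −2x + 20 = 16, so −2x = −4, so x = 2.
Then 2E = 30 + 5·2 = 40, so E = 20, V = 2E/4 = 10, F = 10 + 2 = 12.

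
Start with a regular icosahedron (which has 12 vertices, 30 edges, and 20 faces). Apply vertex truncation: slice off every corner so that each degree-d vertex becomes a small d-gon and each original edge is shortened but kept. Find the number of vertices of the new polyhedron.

Truncation replaces each original edge-end by a new vertex, so V′ = 2E = 60.
Each original edge survives, and each old vertex of degree d contributes d new edges; summing degrees gives Σd = 2E, so E′ = E + 2E = 3E = 90.
Each original face survives and each original vertex becomes one new face: F′ = F + V = 32.

60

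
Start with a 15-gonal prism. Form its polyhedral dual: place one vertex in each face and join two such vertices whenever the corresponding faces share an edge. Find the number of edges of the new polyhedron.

45

The base solid has V = 30, E = 45, F = 17.
The dual swaps V and F and preserves E: V′ = F = 17, E′ = E = 45, F′ = V = 30.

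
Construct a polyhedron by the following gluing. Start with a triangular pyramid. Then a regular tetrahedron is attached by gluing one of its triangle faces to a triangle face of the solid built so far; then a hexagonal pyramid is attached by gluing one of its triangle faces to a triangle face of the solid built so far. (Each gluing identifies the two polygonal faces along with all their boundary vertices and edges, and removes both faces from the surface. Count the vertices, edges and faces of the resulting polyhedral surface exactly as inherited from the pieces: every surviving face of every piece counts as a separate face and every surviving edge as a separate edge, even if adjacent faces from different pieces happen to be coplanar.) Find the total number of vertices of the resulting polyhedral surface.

9

A triangular pyramid: V=4, E=6, F=4.
Attach a regular tetrahedron (V=4, E=6, F=4) along a 3-gon: merge 3 vertices and 3 edges, delete both glued faces → V=5, E=9, F=6.
Attach a hexagonal pyramid (V=7, E=12, F=7) along a 3-gon: merge 3 vertices and 3 edges, delete both glued faces → V=9, E=18, F=11.
Check: V − E + F = 9 − 18 + 11 = 2.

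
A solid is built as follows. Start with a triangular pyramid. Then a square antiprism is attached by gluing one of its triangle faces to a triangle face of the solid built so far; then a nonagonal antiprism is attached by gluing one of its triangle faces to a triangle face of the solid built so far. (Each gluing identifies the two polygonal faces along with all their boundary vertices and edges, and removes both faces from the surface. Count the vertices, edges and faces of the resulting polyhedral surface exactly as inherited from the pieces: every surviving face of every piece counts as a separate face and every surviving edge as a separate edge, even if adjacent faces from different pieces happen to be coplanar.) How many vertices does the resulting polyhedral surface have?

A triangular pyramid: V=4, E=6, F=4.
Attach a square antiprism (V=8, E=16, F=10) along a 3-gon: merge 3 vertices and 3 edges, delete both glued faces → V=9, E=19, F=12.
Attach a nonagonal antiprism (V=18, E=36, F=20) along a 3-gon: merge 3 vertices and 3 edges, delete both glued faces → V=24, E=52, F=30.
Check: V − E + F = 24 − 52 + 30 = 2.

24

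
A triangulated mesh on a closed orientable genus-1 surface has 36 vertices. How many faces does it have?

72

χ = 2 − 2·1 = 0, and every face is a triangle so 3F = 2E.
V − E + F = 0 with E = 3F/2 gives 36 − (3/2 − 1)·F = 0, so F = 72 and E = 108.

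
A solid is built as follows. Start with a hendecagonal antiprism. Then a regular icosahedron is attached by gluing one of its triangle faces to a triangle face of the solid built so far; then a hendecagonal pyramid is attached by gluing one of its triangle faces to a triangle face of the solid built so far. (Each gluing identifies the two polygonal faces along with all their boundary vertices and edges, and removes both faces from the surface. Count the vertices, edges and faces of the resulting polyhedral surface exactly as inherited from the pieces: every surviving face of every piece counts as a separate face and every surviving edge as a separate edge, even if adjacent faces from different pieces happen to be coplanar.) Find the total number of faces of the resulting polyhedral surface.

52

A hendecagonal antiprism: V=22, E=44, F=24.
Attach a regular icosahedron (V=12, E=30, F=20) along a 3-gon: merge 3 vertices and 3 edges, delete both glued faces → V=31, E=71, F=42.
Attach a hendecagonal pyramid (V=12, E=22, F=12) along a 3-gon: merge 3 vertices and 3 edges, delete both glued faces → V=40, E=90, F=52.
Check: V − E + F = 40 − 90 + 52 = 2.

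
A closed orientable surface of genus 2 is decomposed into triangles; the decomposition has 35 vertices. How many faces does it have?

χ = 2 − 2·2 = -2, and every face is a triangle so 3F = 2E.
V − E + F = -2 with E = 3F/2 gives 35 − (3/2 − 1)·F = -2, so F = 74 and E = 111.

74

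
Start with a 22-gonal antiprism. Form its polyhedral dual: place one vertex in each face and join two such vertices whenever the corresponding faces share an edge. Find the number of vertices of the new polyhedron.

The base solid has V = 44, E = 88, F = 46.
The dual swaps V and F and preserves E: V′ = F = 46, E′ = E = 88, F′ = V = 44.

46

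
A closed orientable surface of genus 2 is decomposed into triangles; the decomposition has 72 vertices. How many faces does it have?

148

χ = 2 − 2·2 = -2, and every face is a triangle so 3F = 2E.
V − E + F = -2 with E = 3F/2 gives 72 − (3/2 − 1)·F = -2, so F = 148 and E = 222.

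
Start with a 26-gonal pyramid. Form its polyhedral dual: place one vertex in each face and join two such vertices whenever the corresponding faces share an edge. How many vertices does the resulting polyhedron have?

27

The base solid has V = 27, E = 52, F = 27.
The dual swaps V and F and preserves E: V′ = F = 27, E′ = E = 52, F′ = V = 27.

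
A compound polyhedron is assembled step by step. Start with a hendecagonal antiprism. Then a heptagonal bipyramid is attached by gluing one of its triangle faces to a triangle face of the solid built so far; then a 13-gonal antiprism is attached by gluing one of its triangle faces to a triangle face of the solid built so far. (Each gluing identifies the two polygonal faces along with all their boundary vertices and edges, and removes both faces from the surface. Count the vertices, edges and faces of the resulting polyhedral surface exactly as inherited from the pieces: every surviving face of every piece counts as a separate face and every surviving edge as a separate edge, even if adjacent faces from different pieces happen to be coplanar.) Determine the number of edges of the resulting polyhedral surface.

111

A hendecagonal antiprism: V=22, E=44, F=24.
Attach a heptagonal bipyramid (V=9, E=21, F=14) along a 3-gon: merge 3 vertices and 3 edges, delete both glued faces → V=28, E=62, F=36.
Attach a 13-gonal antiprism (V=26, E=52, F=28) along a 3-gon: merge 3 vertices and 3 edges, delete both glued faces → V=51, E=111, F=62.
Check: V − E + F = 51 − 111 + 62 = 2.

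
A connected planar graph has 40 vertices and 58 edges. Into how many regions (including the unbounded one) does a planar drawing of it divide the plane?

20

Euler's formula for a connected plane graph: V − E + F = 2, so F = 2 − 40 + 58 = 20.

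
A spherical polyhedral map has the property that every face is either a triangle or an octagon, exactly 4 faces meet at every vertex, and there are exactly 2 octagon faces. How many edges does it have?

Let x be the number of triangles; then F = 2 + x.
Edge–face incidences: 2E = 8·2 + 3·x = 16 + 3x.
Every vertex has degree 4, so 4V = 2E.
Euler: V − E + F = 2 ⇒ (2E)/4 − E + (2 + x) = 2.
Multiply by 8: 2·(2E) − 4·(2E) + 8·(2 + x) = 16, i.e. 16 + 8x − 2·(16 + 3x) = 16.
Collecting terms: 2x − 16 = 16, so 2x = 32, so x = 16.
Then 2E = 16 + 3·16 = 64, so E = 32, V = 2E/4 = 16, F = 2 + 16 = 18.

32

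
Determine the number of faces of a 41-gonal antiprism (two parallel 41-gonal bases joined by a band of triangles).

84

An antiprism on an n-gon has two n-gon caps and 2n triangles: V = 2·41 = 82, E = 4·41 = 164, F = 2·41 + 2 = 84.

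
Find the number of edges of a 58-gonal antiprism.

232

An antiprism on an n-gon has two n-gon caps and 2n triangles: V = 2·58 = 116, E = 4·58 = 232, F = 2·58 + 2 = 118.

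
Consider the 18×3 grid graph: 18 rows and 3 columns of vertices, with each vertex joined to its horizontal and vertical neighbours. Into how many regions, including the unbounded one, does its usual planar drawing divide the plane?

35

The grid has V = 18·3 = 54 vertices and E = 18·2 + 3·17 = 87 edges.
F = 2 − V + E = 2 − 54 + 87 = 35.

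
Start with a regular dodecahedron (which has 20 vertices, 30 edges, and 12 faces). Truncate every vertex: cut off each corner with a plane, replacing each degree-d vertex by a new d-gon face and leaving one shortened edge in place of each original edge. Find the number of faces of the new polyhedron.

Truncation replaces each original edge-end by a new vertex, so V′ = 2E = 60.
Each original edge survives, and each old vertex of degree d contributes d new edges; summing degrees gives Σd = 2E, so E′ = E + 2E = 3E = 90.
Each original face survives and each original vertex becomes one new face: F′ = F + V = 32.

32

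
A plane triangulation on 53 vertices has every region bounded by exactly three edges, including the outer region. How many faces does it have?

102

In a plane triangulation 3F = 2E and V − E + F = 2, so F = 2V − 4 = 2·53 − 4 = 102.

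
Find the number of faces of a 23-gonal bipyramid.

46

A bipyramid over an n-gon has 2n triangular faces and n + 2 vertices: V = 23 + 2 = 25, E = 3·23 = 69, F = 2·23 = 46.
Check: V − E + F = 25 − 69 + 46 = 2.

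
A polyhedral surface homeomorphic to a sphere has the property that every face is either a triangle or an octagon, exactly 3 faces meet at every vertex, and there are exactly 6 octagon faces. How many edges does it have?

Let x be the number of triangles; then F = 6 + x.
Edge–face incidences: 2E = 8·6 + 3·x = 48 + 3x.
Every vertex has degree 3, so 3V = 2E.
Euler: V − E + F = 2 ⇒ (2E)/3 − E + (6 + x) = 2.
Multiply by 6: 2·(2E) − 3·(2E) + 6·(6 + x) = 12, i.e. 36 + 6x − (48 + 3x) = 12.
Collecting terms: 3x − 12 = 12, so 3x = 24, so x = 8.
Then 2E = 48 + 3·8 = 72, so E = 36, V = 2E/3 = 24, F = 6 + 8 = 14.

36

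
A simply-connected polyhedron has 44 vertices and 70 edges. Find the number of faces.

Here V − E + F = 2.
F = 2 − V + E = 2 − 44 + 70 = 28.

28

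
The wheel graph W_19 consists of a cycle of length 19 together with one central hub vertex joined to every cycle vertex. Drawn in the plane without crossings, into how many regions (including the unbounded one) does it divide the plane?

W_19 has V = 19 + 1 = 20 vertices and E = 2·19 = 38 edges.
By Euler's formula F = 2 − V + E = 2 − 20 + 38 = 20.

20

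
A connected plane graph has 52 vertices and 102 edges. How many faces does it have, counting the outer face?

Euler's formula for a connected plane graph: V − E + F = 2, so F = 2 − 52 + 102 = 52.

52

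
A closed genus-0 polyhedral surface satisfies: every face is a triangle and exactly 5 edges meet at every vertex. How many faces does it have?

Each face has 3 edges and each edge borders two faces, so 2E = 3F.
Each vertex has degree 5, so 5V = 2E and hence V = 3F/5.
Euler: V − E + F = 2 ⇒ (3F/5) − (3F/2) + F = 2.
Multiply by 10: (6 − 15 + 10)F = 20, i.e. 1F = 20.
So F = 20, E = 3·20/2 = 30, V = 3·20/5 = 12.

20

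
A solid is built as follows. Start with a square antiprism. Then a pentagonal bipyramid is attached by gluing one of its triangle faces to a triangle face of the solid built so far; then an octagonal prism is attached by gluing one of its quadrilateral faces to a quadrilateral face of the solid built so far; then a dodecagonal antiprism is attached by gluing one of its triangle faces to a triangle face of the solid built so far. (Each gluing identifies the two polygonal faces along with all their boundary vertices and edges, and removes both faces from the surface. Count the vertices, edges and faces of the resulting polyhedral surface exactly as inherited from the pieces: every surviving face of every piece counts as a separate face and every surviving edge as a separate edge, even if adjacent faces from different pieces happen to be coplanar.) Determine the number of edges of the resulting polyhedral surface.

A square antiprism: V=8, E=16, F=10.
Attach a pentagonal bipyramid (V=7, E=15, F=10) along a 3-gon: merge 3 vertices and 3 edges, delete both glued faces → V=12, E=28, F=18.
Attach an octagonal prism (V=16, E=24, F=10) along a 4-gon: merge 4 vertices and 4 edges, delete both glued faces → V=24, E=48, F=26.
Attach a dodecagonal antiprism (V=24, E=48, F=26) along a 3-gon: merge 3 vertices and 3 edges, delete both glued faces → V=45, E=93, F=50.
Check: V − E + F = 45 − 93 + 50 = 2.

93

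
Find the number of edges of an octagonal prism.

A prism on an n-gon has two n-gon bases and n rectangular sides: V = 2·8 = 16, E = 3·8 = 24, F = 8 + 2 = 10.
Check: V − E + F = 16 − 24 + 10 = 2.

24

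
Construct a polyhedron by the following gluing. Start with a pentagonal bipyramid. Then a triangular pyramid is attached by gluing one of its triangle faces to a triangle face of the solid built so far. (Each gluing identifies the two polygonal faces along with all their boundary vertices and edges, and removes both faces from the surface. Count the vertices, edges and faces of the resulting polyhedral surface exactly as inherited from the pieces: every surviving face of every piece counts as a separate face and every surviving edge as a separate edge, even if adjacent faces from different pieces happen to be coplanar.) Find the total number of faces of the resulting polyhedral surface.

A pentagonal bipyramid: V=7, E=15, F=10.
Attach a triangular pyramid (V=4, E=6, F=4) along a 3-gon: merge 3 vertices and 3 edges, delete both glued faces → V=8, E=18, F=12.
Check: V − E + F = 8 − 18 + 12 = 2.

12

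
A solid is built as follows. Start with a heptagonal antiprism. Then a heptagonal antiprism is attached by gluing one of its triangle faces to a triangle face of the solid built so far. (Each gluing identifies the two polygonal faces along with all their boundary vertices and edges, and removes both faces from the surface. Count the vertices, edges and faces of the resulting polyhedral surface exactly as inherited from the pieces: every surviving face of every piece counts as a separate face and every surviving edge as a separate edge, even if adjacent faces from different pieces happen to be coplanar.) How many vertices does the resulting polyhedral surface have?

25

A heptagonal antiprism: V=14, E=28, F=16.
Attach a heptagonal antiprism (V=14, E=28, F=16) along a 3-gon: merge 3 vertices and 3 edges, delete both glued faces → V=25, E=53, F=30.
Check: V − E + F = 25 − 53 + 30 = 2.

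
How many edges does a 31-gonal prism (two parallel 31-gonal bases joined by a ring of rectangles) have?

93

A prism on an n-gon has two n-gon bases and n rectangular sides: V = 2·31 = 62, E = 3·31 = 93, F = 31 + 2 = 33.
Check: V − E + F = 62 − 93 + 33 = 2.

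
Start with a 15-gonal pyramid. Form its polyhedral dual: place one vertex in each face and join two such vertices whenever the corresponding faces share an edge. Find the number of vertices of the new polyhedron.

16

The base solid has V = 16, E = 30, F = 16.
The dual swaps V and F and preserves E: V′ = F = 16, E′ = E = 30, F′ = V = 16.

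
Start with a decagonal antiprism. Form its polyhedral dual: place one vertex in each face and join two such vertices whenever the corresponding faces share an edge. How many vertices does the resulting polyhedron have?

The base solid has V = 20, E = 40, F = 22.
The dual swaps V and F and preserves E: V′ = F = 22, E′ = E = 40, F′ = V = 20.

22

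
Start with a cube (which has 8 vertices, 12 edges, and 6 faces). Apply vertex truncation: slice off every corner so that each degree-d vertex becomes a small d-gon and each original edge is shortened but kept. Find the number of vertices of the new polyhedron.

Truncation replaces each original edge-end by a new vertex, so V′ = 2E = 24.
Each original edge survives, and each old vertex of degree d contributes d new edges; summing degrees gives Σd = 2E, so E′ = E + 2E = 3E = 36.
Each original face survives and each original vertex becomes one new face: F′ = F + V = 14.

24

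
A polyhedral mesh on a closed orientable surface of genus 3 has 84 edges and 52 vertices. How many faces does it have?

For a closed orientable surface of genus 3, χ = 2 − 2·3 = -4.
F = -4 − V + E = -4 − 52 + 84 = 28.

28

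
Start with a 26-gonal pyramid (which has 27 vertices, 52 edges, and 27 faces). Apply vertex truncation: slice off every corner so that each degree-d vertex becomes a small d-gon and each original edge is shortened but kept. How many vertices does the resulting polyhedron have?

104

Truncation replaces each original edge-end by a new vertex, so V′ = 2E = 104.
Each original edge survives, and each old vertex of degree d contributes d new edges; summing degrees gives Σd = 2E, so E′ = E + 2E = 3E = 156.
Each original face survives and each original vertex becomes one new face: F′ = F + V = 54.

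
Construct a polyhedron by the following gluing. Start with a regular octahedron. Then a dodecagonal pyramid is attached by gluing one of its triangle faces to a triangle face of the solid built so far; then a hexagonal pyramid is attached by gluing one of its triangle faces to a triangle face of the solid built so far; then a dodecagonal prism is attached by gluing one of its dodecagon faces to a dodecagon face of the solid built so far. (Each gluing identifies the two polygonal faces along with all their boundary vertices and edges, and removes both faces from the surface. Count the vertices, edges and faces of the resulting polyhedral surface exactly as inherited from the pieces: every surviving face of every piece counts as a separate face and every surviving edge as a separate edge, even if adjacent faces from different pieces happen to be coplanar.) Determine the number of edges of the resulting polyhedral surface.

A regular octahedron: V=6, E=12, F=8.
Attach a dodecagonal pyramid (V=13, E=24, F=13) along a 3-gon: merge 3 vertices and 3 edges, delete both glued faces → V=16, E=33, F=19.
Attach a hexagonal pyramid (V=7, E=12, F=7) along a 3-gon: merge 3 vertices and 3 edges, delete both glued faces → V=20, E=42, F=24.
Attach a dodecagonal prism (V=24, E=36, F=14) along a 12-gon: merge 12 vertices and 12 edges, delete both glued faces → V=32, E=66, F=36.
Check: V − E + F = 32 − 66 + 36 = 2.

66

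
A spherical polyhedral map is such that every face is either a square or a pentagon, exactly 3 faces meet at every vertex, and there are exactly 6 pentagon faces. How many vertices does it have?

14

Let x be the number of squares; then F = 6 + x.
Edge–face incidences: 2E = 5·6 + 4·x = 30 + 4x.
Every vertex has degree 3, so 3V = 2E.
Euler: V − E + F = 2 ⇒ (2E)/3 − E + (6 + x) = 2.
Multiply by 6: 2·(2E) − 3·(2E) + 6·(6 + x) = 12, i.e. 36 + 6x − (30 + 4x) = 12.
Collecting terms: 2x + 6 = 12, so 2x = 6, so x = 3.
Then 2E = 30 + 4·3 = 42, so E = 21, V = 2E/3 = 14, F = 6 + 3 = 9.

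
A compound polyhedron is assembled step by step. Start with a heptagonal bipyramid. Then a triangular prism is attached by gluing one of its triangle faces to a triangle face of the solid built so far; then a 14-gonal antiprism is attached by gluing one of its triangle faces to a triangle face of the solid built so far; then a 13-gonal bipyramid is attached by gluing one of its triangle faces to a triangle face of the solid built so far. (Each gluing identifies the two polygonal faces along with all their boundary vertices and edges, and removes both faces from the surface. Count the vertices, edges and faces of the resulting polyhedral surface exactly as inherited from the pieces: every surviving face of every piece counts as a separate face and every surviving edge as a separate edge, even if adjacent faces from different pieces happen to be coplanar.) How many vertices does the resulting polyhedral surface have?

49

A heptagonal bipyramid: V=9, E=21, F=14.
Attach a triangular prism (V=6, E=9, F=5) along a 3-gon: merge 3 vertices and 3 edges, delete both glued faces → V=12, E=27, F=17.
Attach a 14-gonal antiprism (V=28, E=56, F=30) along a 3-gon: merge 3 vertices and 3 edges, delete both glued faces → V=37, E=80, F=45.
Attach a 13-gonal bipyramid (V=15, E=39, F=26) along a 3-gon: merge 3 vertices and 3 edges, delete both glued faces → V=49, E=116, F=69.
Check: V − E + F = 49 − 116 + 69 = 2.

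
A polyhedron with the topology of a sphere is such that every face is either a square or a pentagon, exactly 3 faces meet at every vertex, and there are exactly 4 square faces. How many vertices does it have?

Let x be the number of pentagons; then F = 4 + x.
Edge–face incidences: 2E = 4·4 + 5·x = 16 + 5x.
Every vertex has degree 3, so 3V = 2E.
Euler: V − E + F = 2 ⇒ (2E)/3 − E + (4 + x) = 2.
Multiply by 6: 2·(2E) − 3·(2E) + 6·(4 + x) = 12, i.e. 24 + 6x − (16 + 5x) = 12.
Collecting terms: x + 8 = 12, so x = 4.
Then 2E = 16 + 5·4 = 36, so E = 18, V = 2E/3 = 12, F = 4 + 4 = 8.

12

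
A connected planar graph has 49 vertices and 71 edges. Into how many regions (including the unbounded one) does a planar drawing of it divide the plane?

Euler's formula for a connected plane graph: V − E + F = 2, so F = 2 − 49 + 71 = 24.

24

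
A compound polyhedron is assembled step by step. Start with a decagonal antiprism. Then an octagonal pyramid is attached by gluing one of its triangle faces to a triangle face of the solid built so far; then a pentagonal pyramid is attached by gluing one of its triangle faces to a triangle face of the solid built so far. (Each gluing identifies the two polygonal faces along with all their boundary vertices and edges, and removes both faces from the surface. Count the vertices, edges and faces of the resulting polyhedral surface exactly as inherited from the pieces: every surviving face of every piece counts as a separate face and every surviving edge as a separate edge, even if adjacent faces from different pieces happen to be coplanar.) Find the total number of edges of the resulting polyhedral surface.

A decagonal antiprism: V=20, E=40, F=22.
Attach an octagonal pyramid (V=9, E=16, F=9) along a 3-gon: merge 3 vertices and 3 edges, delete both glued faces → V=26, E=53, F=29.
Attach a pentagonal pyramid (V=6, E=10, F=6) along a 3-gon: merge 3 vertices and 3 edges, delete both glued faces → V=29, E=60, F=33.
Check: V − E + F = 29 − 60 + 33 = 2.

60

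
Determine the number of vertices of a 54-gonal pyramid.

A pyramid on an n-gon base has one n-gon and n triangles: V = 54 + 1 = 55, E = 2·54 = 108, F = 54 + 1 = 55.
Check: V − E + F = 55 − 108 + 55 = 2.

55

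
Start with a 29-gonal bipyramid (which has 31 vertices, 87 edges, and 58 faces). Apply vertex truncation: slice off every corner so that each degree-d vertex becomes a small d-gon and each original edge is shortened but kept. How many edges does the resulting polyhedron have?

Truncation replaces each original edge-end by a new vertex, so V′ = 2E = 174.
Each original edge survives, and each old vertex of degree d contributes d new edges; summing degrees gives Σd = 2E, so E′ = E + 2E = 3E = 261.
Each original face survives and each original vertex becomes one new face: F′ = F + V = 89.

261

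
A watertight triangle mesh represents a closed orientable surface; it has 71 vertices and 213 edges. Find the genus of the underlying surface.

Every face is a triangle and each edge borders two faces, so 3F = 2·213, giving F = 142.
χ = V − E + F = 71 − 213 + 142 = 0.
For a closed orientable surface χ = 2 − 2g, so g = (2 − (0))/2 = 1.

1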